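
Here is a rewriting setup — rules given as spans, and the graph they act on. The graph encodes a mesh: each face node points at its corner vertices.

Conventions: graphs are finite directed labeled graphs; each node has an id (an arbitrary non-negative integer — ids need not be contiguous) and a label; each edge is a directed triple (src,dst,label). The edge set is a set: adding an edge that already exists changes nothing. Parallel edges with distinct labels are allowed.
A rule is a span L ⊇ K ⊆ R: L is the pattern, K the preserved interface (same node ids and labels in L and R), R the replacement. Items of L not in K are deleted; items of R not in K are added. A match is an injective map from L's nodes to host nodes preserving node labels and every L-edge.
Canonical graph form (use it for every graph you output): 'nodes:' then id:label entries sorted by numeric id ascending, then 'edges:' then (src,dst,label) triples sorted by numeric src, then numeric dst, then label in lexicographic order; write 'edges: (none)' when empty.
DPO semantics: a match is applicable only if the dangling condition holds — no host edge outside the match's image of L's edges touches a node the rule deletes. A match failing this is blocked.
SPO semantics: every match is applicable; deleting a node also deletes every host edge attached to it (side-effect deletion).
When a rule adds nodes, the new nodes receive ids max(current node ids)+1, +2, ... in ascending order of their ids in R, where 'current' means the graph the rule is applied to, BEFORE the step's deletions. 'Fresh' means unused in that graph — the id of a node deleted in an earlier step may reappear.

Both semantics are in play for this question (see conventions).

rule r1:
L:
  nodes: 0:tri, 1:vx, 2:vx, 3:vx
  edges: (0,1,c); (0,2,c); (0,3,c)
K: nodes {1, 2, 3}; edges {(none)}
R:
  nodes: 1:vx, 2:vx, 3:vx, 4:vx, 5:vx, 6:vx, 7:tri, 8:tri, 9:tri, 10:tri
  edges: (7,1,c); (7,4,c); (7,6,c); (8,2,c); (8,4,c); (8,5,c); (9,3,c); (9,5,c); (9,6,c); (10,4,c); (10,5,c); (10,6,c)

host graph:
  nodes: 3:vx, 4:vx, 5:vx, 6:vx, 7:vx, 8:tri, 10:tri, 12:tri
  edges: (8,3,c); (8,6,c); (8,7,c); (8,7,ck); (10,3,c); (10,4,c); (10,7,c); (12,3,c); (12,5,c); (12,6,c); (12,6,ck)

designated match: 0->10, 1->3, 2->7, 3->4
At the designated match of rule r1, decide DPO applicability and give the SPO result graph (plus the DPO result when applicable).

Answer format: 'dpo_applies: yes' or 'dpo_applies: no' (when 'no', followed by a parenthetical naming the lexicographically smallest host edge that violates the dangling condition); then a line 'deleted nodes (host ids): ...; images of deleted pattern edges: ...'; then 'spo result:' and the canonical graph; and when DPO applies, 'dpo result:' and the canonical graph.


dpo_applies: yes
deleted nodes (host ids): 10; images of deleted pattern edges: (10,3,c); (10,4,c); (10,7,c)
spo result:
nodes: 3:vx, 4:vx, 5:vx, 6:vx, 7:vx, 8:tri, 12:tri, 13:vx, 14:vx, 15:vx, 16:tri, 17:tri, 18:tri, 19:tri
edges: (8,3,c); (8,6,c); (8,7,c); (8,7,ck); (12,3,c); (12,5,c); (12,6,c); (12,6,ck); (16,3,c); (16,13,c); (16,15,c); (17,7,c); (17,13,c); (17,14,c); (18,4,c); (18,14,c); (18,15,c); (19,13,c); (19,14,c); (19,15,c)
dpo result:
nodes: 3:vx, 4:vx, 5:vx, 6:vx, 7:vx, 8:tri, 12:tri, 13:vx, 14:vx, 15:vx, 16:tri, 17:tri, 18:tri, 19:tri
edges: (8,3,c); (8,6,c); (8,7,c); (8,7,ck); (12,3,c); (12,5,c); (12,6,c); (12,6,ck); (16,3,c); (16,13,c); (16,15,c); (17,7,c); (17,13,c); (17,14,c); (18,4,c); (18,14,c); (18,15,c); (19,13,c); (19,14,c); (19,15,c)


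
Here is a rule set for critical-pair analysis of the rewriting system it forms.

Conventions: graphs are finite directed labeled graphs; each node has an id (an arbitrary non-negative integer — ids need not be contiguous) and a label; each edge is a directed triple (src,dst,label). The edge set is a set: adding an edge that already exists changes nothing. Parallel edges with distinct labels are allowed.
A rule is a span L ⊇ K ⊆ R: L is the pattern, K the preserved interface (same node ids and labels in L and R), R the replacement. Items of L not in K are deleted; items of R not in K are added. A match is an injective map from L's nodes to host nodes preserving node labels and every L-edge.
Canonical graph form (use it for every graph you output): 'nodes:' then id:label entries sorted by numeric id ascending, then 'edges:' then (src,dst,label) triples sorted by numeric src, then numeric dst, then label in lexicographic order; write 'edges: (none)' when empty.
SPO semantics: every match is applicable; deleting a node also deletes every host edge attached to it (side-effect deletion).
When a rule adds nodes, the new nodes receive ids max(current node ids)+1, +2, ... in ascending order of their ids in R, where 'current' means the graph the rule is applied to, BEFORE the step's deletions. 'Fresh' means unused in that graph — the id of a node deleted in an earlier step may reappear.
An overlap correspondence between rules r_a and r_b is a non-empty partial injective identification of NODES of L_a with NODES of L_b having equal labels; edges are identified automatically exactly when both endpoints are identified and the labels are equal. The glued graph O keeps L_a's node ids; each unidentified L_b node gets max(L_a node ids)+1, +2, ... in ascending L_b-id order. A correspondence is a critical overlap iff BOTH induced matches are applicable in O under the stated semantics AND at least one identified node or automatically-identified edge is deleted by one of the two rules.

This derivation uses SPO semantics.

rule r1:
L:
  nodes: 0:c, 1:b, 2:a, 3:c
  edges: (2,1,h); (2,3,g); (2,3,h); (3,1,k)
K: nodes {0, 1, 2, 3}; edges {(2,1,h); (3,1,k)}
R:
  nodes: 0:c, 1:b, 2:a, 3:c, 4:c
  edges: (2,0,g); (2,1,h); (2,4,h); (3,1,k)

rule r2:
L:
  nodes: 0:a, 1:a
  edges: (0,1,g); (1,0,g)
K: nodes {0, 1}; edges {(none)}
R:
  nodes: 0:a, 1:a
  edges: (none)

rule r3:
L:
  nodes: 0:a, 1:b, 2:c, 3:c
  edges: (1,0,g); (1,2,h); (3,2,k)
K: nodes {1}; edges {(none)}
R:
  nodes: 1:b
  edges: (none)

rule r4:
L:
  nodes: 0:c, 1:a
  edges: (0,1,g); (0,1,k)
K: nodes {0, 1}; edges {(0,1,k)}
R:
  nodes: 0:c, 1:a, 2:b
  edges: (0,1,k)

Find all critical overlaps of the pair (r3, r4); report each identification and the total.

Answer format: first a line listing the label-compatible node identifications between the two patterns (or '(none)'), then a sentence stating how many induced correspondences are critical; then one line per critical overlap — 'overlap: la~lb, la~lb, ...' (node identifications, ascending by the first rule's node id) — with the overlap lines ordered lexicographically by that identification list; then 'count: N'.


label-compatible node identifications between L(r3) and L(r4): 0~1, 2~0, 3~0
5 of the induced correspondences are critical overlaps of r3 and r4.
overlap: 0~1
overlap: 0~1, 2~0
overlap: 0~1, 3~0
overlap: 2~0
overlap: 3~0
count: 5


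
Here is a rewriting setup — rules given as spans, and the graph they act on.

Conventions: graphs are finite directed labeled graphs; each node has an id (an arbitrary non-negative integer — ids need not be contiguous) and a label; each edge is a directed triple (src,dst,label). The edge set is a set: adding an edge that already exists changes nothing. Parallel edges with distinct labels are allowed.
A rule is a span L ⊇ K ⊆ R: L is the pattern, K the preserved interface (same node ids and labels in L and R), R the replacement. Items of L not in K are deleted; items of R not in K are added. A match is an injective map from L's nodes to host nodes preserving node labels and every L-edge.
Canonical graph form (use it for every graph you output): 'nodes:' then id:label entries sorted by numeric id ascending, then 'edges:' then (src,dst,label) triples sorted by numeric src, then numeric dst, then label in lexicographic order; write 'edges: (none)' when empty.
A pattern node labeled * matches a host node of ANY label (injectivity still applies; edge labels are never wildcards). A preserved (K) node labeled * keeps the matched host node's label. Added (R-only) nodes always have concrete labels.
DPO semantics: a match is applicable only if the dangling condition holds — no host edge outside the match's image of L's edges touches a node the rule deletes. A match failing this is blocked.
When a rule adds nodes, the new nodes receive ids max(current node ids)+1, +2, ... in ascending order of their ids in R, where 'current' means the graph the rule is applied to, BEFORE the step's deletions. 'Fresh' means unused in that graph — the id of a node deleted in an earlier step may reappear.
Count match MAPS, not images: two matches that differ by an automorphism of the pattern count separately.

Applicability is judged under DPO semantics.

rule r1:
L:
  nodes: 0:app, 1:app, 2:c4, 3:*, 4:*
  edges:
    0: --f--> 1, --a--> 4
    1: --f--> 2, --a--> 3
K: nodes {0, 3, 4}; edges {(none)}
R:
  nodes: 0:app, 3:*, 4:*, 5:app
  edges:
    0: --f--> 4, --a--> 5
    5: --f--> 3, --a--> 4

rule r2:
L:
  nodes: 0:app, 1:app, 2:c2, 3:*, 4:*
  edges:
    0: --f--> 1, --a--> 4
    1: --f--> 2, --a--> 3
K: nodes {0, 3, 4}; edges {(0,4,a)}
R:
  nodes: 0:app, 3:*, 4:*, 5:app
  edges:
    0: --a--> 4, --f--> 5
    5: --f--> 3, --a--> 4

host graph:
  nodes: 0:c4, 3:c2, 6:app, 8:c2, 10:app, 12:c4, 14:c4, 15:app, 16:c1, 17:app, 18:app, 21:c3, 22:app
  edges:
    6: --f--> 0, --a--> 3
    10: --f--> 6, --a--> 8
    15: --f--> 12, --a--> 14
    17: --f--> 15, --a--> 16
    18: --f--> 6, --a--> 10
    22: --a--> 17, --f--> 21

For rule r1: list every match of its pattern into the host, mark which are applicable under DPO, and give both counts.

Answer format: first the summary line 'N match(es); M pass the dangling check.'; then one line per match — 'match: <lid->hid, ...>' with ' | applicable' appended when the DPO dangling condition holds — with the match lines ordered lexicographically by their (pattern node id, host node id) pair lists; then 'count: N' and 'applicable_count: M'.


3 match(es); 1 pass the dangling check.
match: 0->10, 1->6, 2->0, 3->3, 4->8
match: 0->17, 1->15, 2->12, 3->14, 4->16 | applicable
match: 0->18, 1->6, 2->0, 3->3, 4->10
count: 3
applicable_count: 1


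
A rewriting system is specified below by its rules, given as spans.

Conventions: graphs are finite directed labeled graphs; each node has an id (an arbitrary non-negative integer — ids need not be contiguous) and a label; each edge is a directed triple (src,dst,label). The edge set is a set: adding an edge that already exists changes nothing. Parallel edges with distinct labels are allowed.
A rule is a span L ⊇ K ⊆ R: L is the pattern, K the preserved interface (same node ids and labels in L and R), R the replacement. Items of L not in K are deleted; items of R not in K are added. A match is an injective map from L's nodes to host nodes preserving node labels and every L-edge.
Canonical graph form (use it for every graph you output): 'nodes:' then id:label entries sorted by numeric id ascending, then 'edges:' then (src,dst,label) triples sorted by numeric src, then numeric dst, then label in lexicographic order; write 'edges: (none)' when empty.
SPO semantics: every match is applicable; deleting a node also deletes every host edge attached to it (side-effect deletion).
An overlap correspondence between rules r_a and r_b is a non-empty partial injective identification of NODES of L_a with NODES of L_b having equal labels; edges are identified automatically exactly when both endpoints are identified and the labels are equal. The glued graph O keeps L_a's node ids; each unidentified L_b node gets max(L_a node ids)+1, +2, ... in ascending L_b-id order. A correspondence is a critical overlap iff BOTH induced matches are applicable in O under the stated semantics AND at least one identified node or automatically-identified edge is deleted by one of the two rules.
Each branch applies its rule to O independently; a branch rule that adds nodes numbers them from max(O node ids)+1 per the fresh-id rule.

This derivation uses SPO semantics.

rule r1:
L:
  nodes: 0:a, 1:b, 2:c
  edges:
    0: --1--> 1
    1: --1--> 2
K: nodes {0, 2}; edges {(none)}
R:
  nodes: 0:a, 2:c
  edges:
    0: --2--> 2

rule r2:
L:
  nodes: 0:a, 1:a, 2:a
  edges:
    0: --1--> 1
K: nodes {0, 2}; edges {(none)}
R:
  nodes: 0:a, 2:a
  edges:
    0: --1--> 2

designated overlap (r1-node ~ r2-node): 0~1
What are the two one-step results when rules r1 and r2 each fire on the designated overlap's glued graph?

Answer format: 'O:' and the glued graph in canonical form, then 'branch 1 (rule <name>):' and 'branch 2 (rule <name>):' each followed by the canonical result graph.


O:
nodes: 0:a, 1:b, 2:c, 3:a, 4:a
edges: (0,1,1); (1,2,1); (3,0,1)
branch 1 (rule r1):
nodes: 0:a, 2:c, 3:a, 4:a
edges: (0,2,2); (3,0,1)
branch 2 (rule r2):
nodes: 1:b, 2:c, 3:a, 4:a
edges: (1,2,1); (3,4,1)


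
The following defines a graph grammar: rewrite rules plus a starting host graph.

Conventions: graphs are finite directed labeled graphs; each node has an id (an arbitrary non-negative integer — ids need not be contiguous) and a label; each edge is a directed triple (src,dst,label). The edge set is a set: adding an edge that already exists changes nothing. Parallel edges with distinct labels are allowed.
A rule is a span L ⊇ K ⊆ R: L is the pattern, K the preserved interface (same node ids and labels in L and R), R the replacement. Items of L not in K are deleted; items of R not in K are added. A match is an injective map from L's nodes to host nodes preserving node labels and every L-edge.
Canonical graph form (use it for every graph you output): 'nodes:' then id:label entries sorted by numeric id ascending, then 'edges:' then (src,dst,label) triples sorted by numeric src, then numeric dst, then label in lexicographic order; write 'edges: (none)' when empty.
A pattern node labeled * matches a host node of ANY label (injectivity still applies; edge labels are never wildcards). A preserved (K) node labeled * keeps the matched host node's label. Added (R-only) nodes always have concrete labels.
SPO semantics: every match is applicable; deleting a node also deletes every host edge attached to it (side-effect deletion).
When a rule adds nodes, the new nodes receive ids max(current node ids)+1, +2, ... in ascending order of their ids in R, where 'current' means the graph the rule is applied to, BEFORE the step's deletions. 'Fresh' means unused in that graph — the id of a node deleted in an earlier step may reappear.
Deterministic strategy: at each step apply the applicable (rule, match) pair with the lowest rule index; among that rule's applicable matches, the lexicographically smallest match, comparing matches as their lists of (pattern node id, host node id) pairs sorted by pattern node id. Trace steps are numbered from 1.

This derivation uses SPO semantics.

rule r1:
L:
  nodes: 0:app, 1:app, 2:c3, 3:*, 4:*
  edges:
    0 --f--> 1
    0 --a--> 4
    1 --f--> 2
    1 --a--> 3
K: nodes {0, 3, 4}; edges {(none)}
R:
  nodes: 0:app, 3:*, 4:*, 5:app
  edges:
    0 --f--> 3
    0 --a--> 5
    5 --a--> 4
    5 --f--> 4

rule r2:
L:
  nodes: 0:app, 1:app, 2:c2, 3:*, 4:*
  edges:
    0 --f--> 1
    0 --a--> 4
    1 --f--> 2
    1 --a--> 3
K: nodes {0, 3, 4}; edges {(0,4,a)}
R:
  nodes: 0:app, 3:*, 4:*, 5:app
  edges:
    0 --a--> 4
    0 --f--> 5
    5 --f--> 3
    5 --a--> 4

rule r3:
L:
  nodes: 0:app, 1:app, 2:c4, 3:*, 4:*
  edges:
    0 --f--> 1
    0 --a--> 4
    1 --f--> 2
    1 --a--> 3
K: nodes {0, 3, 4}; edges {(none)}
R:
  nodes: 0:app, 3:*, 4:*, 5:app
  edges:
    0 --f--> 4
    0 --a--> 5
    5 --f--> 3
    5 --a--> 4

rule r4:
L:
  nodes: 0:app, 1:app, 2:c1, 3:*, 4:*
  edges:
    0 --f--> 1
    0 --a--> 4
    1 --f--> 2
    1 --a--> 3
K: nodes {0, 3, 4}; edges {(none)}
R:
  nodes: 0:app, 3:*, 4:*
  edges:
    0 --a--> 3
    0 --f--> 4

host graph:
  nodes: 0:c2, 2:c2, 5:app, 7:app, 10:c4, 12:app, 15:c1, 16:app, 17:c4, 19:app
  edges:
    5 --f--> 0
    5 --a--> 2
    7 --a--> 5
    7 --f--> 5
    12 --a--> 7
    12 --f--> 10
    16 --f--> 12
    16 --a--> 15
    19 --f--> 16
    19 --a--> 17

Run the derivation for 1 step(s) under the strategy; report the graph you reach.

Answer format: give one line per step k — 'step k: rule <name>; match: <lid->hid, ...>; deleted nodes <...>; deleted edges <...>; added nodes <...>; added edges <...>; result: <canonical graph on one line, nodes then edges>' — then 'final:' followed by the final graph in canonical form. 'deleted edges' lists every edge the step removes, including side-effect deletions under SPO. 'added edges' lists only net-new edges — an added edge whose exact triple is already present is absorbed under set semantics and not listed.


step 1: rule r3; match: 0->16, 1->12, 2->10, 3->7, 4->15; deleted nodes 10, 12; deleted edges (12,7,a); (12,10,f); (16,12,f); (16,15,a); added nodes 20; added edges (16,15,f); (16,20,a); (20,7,f); (20,15,a); result: nodes: 0:c2, 2:c2, 5:app, 7:app, 15:c1, 16:app, 17:c4, 19:app, 20:app edges: (5,0,f); (5,2,a); (7,5,a); (7,5,f); (16,15,f); (16,20,a); (19,16,f); (19,17,a); (20,7,f); (20,15,a)
final:
nodes: 0:c2, 2:c2, 5:app, 7:app, 15:c1, 16:app, 17:c4, 19:app, 20:app
edges: (5,0,f); (5,2,a); (7,5,a); (7,5,f); (16,15,f); (16,20,a); (19,16,f); (19,17,a); (20,7,f); (20,15,a)


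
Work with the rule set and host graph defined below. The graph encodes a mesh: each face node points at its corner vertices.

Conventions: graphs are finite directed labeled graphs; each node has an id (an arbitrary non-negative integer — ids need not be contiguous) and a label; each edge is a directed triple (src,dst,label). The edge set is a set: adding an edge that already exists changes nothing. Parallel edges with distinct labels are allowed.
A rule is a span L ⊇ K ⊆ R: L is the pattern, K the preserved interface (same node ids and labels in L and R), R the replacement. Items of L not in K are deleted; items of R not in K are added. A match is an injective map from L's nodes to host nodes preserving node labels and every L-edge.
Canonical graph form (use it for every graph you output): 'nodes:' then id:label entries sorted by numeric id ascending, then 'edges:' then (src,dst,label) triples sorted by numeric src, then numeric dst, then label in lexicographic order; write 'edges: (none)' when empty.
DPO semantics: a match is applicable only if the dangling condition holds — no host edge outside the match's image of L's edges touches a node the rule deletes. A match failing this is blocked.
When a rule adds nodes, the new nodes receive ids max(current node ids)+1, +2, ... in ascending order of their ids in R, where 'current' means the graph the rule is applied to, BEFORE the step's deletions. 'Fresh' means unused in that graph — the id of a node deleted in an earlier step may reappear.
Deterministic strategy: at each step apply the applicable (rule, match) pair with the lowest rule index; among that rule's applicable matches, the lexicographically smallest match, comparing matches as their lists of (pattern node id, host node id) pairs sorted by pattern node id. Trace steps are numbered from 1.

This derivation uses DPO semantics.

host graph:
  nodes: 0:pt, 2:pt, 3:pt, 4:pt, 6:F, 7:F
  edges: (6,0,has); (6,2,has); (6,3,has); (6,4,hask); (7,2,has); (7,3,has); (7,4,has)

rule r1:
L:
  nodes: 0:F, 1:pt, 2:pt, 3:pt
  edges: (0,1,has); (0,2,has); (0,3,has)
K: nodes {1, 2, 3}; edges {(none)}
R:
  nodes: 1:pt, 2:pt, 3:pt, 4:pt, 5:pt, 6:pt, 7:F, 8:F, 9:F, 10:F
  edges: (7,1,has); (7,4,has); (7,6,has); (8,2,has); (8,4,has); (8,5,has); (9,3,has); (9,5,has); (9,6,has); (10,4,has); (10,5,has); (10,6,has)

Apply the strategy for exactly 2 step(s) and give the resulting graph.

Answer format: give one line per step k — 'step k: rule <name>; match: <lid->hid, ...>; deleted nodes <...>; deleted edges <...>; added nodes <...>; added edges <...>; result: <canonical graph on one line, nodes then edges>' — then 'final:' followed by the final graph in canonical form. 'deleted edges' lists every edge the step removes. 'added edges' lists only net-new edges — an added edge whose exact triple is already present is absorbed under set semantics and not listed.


step 1: rule r1; match: 0->7, 1->2, 2->3, 3->4; deleted nodes 7; deleted edges (7,2,has); (7,3,has); (7,4,has); added nodes 8, 9, 10, 11, 12, 13, 14; added edges (11,2,has); (11,8,has); (11,10,has); (12,3,has); (12,8,has); (12,9,has); (13,4,has); (13,9,has); (13,10,has); (14,8,has); (14,9,has); (14,10,has); result: nodes: 0:pt, 2:pt, 3:pt, 4:pt, 6:F, 8:pt, 9:pt, 10:pt, 11:F, 12:F, 13:F, 14:F edges: (6,0,has); (6,2,has); (6,3,has); (6,4,hask); (11,2,has); (11,8,has); (11,10,has); (12,3,has); (12,8,has); (12,9,has); (13,4,has); (13,9,has); (13,10,has); (14,8,has); (14,9,has); (14,10,has)
step 2: rule r1; match: 0->11, 1->2, 2->8, 3->10; deleted nodes 11; deleted edges (11,2,has); (11,8,has); (11,10,has); added nodes 15, 16, 17, 18, 19, 20, 21; added edges (18,2,has); (18,15,has); (18,17,has); (19,8,has); (19,15,has); (19,16,has); (20,10,has); (20,16,has); (20,17,has); (21,15,has); (21,16,has); (21,17,has); result: nodes: 0:pt, 2:pt, 3:pt, 4:pt, 6:F, 8:pt, 9:pt, 10:pt, 12:F, 13:F, 14:F, 15:pt, 16:pt, 17:pt, 18:F, 19:F, 20:F, 21:F edges: (6,0,has); (6,2,has); (6,3,has); (6,4,hask); (12,3,has); (12,8,has); (12,9,has); (13,4,has); (13,9,has); (13,10,has); (14,8,has); (14,9,has); (14,10,has); (18,2,has); (18,15,has); (18,17,has); (19,8,has); (19,15,has); (19,16,has); (20,10,has); (20,16,has); (20,17,has); (21,15,has); (21,16,has); (21,17,has)
final:
nodes: 0:pt, 2:pt, 3:pt, 4:pt, 6:F, 8:pt, 9:pt, 10:pt, 12:F, 13:F, 14:F, 15:pt, 16:pt, 17:pt, 18:F, 19:F, 20:F, 21:F
edges: (6,0,has); (6,2,has); (6,3,has); (6,4,hask); (12,3,has); (12,8,has); (12,9,has); (13,4,has); (13,9,has); (13,10,has); (14,8,has); (14,9,has); (14,10,has); (18,2,has); (18,15,has); (18,17,has); (19,8,has); (19,15,has); (19,16,has); (20,10,has); (20,16,has); (20,17,has); (21,15,has); (21,16,has); (21,17,has)


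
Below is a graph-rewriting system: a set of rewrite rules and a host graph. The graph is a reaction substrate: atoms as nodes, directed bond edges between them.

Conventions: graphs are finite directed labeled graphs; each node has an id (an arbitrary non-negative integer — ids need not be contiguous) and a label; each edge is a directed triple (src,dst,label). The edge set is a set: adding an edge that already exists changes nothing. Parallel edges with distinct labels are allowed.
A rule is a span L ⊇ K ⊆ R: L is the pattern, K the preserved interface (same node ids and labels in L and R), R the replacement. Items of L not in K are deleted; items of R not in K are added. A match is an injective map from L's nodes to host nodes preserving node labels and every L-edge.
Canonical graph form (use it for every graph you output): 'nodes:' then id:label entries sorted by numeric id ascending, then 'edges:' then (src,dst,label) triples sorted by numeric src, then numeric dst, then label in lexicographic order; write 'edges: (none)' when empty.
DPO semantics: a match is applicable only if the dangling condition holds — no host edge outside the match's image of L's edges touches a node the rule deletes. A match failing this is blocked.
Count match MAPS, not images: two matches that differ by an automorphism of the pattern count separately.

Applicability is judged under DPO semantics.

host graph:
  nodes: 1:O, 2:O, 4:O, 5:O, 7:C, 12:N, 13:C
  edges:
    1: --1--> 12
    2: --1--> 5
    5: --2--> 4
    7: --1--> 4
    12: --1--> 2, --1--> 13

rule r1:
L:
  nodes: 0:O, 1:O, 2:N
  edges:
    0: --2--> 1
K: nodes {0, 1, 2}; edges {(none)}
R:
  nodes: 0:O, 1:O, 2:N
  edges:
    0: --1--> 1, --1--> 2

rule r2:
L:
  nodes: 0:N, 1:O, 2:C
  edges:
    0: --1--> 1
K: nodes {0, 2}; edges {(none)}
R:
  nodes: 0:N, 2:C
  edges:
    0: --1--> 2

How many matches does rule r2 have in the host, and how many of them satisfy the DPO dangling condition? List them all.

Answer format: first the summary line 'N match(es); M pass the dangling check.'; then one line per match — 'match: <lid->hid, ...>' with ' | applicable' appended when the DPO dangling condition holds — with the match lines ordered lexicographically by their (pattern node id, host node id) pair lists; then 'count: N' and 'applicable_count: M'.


2 match(es); 0 pass the dangling check.
match: 0->12, 1->2, 2->7
match: 0->12, 1->2, 2->13
count: 2
applicable_count: 0


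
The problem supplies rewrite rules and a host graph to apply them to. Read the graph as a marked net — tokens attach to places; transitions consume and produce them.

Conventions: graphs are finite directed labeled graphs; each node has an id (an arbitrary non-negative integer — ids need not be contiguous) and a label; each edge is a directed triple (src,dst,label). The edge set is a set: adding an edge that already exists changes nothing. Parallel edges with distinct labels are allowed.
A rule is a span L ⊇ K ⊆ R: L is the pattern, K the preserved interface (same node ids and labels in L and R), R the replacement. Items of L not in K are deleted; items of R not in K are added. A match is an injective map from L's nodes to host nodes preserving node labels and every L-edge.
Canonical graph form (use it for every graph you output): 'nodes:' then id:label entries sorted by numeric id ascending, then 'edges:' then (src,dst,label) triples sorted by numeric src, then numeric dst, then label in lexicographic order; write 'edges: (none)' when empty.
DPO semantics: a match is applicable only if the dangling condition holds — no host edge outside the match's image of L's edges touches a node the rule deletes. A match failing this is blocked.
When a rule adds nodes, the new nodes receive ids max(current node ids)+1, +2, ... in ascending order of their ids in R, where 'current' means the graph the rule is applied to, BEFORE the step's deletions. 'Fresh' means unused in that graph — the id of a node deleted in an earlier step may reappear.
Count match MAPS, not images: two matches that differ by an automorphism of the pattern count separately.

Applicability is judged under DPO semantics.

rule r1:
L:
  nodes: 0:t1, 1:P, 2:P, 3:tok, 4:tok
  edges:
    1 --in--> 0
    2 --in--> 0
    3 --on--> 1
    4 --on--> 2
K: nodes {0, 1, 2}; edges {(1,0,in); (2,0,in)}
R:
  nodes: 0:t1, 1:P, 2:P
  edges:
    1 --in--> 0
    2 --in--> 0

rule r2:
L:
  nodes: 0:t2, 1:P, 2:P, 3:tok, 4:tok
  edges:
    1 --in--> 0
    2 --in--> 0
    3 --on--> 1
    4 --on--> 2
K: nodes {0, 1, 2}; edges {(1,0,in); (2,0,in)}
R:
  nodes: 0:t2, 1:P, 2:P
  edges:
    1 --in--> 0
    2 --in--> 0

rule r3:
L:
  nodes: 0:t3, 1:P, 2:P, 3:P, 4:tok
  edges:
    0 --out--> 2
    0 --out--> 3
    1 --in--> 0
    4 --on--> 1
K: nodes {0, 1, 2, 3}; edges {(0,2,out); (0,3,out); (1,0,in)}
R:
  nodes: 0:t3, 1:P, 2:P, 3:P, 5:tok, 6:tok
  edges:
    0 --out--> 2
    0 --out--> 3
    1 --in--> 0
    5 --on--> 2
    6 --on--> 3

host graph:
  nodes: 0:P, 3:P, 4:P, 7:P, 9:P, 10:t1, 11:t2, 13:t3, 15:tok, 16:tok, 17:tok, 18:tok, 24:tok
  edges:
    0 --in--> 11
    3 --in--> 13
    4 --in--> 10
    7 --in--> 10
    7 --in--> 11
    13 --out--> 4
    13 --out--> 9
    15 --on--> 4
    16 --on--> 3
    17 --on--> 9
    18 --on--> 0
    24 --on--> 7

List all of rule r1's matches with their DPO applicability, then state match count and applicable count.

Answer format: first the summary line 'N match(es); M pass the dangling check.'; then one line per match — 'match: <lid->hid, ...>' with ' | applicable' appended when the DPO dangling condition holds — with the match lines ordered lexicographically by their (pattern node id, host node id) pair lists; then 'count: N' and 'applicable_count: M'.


2 match(es); 2 pass the dangling check.
match: 0->10, 1->4, 2->7, 3->15, 4->24 | applicable
match: 0->10, 1->7, 2->4, 3->24, 4->15 | applicable
count: 2
applicable_count: 2


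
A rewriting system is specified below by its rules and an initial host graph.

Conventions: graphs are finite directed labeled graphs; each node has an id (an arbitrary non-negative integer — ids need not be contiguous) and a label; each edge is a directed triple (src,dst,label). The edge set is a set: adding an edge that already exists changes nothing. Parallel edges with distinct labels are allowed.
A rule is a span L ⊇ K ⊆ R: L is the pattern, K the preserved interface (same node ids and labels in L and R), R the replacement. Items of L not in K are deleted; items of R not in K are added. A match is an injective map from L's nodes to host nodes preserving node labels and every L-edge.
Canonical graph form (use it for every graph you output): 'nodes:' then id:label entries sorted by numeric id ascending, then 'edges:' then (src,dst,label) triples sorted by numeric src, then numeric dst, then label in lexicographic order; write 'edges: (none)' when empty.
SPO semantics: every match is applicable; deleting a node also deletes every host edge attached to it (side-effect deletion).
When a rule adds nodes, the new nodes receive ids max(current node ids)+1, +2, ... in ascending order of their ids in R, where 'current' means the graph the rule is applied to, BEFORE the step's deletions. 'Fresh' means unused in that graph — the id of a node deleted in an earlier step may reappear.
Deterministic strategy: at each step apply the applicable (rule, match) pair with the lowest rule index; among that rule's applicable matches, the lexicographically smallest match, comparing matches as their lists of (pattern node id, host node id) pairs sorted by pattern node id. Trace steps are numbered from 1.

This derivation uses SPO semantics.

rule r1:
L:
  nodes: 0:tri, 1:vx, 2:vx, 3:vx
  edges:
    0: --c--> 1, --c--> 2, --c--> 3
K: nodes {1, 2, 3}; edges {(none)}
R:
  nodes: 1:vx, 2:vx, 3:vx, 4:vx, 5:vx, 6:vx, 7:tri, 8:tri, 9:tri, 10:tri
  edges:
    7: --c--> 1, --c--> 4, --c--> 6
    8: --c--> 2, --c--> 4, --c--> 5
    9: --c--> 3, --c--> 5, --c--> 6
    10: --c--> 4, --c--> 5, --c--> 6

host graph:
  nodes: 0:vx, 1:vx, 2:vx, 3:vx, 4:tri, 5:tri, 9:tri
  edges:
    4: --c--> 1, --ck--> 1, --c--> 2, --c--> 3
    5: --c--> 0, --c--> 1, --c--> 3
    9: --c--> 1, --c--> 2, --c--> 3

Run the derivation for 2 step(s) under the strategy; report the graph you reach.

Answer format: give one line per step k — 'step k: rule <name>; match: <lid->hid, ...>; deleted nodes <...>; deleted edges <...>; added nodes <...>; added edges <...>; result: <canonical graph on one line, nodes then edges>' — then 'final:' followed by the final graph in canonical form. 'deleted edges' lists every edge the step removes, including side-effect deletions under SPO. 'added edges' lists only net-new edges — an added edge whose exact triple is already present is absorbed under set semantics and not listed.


step 1: rule r1; match: 0->4, 1->1, 2->2, 3->3; deleted nodes 4; deleted edges (4,1,c); (4,1,ck); (4,2,c); (4,3,c); added nodes 10, 11, 12, 13, 14, 15, 16; added edges (13,1,c); (13,10,c); (13,12,c); (14,2,c); (14,10,c); (14,11,c); (15,3,c); (15,11,c); (15,12,c); (16,10,c); (16,11,c); (16,12,c); result: nodes: 0:vx, 1:vx, 2:vx, 3:vx, 5:tri, 9:tri, 10:vx, 11:vx, 12:vx, 13:tri, 14:tri, 15:tri, 16:tri edges: (5,0,c); (5,1,c); (5,3,c); (9,1,c); (9,2,c); (9,3,c); (13,1,c); (13,10,c); (13,12,c); (14,2,c); (14,10,c); (14,11,c); (15,3,c); (15,11,c); (15,12,c); (16,10,c); (16,11,c); (16,12,c)
step 2: rule r1; match: 0->5, 1->0, 2->1, 3->3; deleted nodes 5; deleted edges (5,0,c); (5,1,c); (5,3,c); added nodes 17, 18, 19, 20, 21, 22, 23; added edges (20,0,c); (20,17,c); (20,19,c); (21,1,c); (21,17,c); (21,18,c); (22,3,c); (22,18,c); (22,19,c); (23,17,c); (23,18,c); (23,19,c); result: nodes: 0:vx, 1:vx, 2:vx, 3:vx, 9:tri, 10:vx, 11:vx, 12:vx, 13:tri, 14:tri, 15:tri, 16:tri, 17:vx, 18:vx, 19:vx, 20:tri, 21:tri, 22:tri, 23:tri edges: (9,1,c); (9,2,c); (9,3,c); (13,1,c); (13,10,c); (13,12,c); (14,2,c); (14,10,c); (14,11,c); (15,3,c); (15,11,c); (15,12,c); (16,10,c); (16,11,c); (16,12,c); (20,0,c); (20,17,c); (20,19,c); (21,1,c); (21,17,c); (21,18,c); (22,3,c); (22,18,c); (22,19,c); (23,17,c); (23,18,c); (23,19,c)
final:
nodes: 0:vx, 1:vx, 2:vx, 3:vx, 9:tri, 10:vx, 11:vx, 12:vx, 13:tri, 14:tri, 15:tri, 16:tri, 17:vx, 18:vx, 19:vx, 20:tri, 21:tri, 22:tri, 23:tri
edges: (9,1,c); (9,2,c); (9,3,c); (13,1,c); (13,10,c); (13,12,c); (14,2,c); (14,10,c); (14,11,c); (15,3,c); (15,11,c); (15,12,c); (16,10,c); (16,11,c); (16,12,c); (20,0,c); (20,17,c); (20,19,c); (21,1,c); (21,17,c); (21,18,c); (22,3,c); (22,18,c); (22,19,c); (23,17,c); (23,18,c); (23,19,c)


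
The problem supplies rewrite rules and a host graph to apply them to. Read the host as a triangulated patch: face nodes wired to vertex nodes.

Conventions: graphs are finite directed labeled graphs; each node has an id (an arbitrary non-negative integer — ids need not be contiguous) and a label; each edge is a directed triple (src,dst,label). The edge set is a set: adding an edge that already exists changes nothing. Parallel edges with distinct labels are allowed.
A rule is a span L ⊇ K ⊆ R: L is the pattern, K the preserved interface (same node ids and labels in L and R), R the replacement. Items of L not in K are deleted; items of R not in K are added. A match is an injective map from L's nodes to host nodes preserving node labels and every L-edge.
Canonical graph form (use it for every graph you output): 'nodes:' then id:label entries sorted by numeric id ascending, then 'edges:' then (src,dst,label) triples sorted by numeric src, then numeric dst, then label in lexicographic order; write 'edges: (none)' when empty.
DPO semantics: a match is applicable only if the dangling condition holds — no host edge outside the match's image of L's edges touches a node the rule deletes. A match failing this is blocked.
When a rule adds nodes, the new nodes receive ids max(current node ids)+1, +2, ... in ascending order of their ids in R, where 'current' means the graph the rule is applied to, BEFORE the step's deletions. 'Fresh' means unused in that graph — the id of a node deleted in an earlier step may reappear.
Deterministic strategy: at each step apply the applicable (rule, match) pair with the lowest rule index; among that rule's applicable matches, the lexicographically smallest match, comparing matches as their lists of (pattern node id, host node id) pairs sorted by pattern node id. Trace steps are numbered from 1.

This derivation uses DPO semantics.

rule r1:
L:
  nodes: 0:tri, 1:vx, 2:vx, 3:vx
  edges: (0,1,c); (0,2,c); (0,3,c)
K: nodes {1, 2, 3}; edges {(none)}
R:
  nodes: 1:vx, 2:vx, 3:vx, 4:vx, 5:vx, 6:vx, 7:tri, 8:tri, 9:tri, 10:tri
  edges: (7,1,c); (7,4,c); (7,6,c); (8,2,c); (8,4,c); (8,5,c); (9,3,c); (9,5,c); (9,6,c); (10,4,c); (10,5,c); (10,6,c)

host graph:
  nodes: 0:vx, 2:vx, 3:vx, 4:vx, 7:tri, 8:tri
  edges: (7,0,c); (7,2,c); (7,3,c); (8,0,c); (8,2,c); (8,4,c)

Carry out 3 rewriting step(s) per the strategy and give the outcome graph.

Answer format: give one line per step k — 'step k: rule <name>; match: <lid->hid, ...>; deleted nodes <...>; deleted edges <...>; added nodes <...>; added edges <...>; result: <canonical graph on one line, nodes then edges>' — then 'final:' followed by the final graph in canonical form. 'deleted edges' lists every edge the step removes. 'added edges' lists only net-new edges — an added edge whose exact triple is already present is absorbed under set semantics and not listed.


step 1: rule r1; match: 0->7, 1->0, 2->2, 3->3; deleted nodes 7; deleted edges (7,0,c); (7,2,c); (7,3,c); added nodes 9, 10, 11, 12, 13, 14, 15; added edges (12,0,c); (12,9,c); (12,11,c); (13,2,c); (13,9,c); (13,10,c); (14,3,c); (14,10,c); (14,11,c); (15,9,c); (15,10,c); (15,11,c); result: nodes: 0:vx, 2:vx, 3:vx, 4:vx, 8:tri, 9:vx, 10:vx, 11:vx, 12:tri, 13:tri, 14:tri, 15:tri edges: (8,0,c); (8,2,c); (8,4,c); (12,0,c); (12,9,c); (12,11,c); (13,2,c); (13,9,c); (13,10,c); (14,3,c); (14,10,c); (14,11,c); (15,9,c); (15,10,c); (15,11,c)
step 2: rule r1; match: 0->8, 1->0, 2->2, 3->4; deleted nodes 8; deleted edges (8,0,c); (8,2,c); (8,4,c); added nodes 16, 17, 18, 19, 20, 21, 22; added edges (19,0,c); (19,16,c); (19,18,c); (20,2,c); (20,16,c); (20,17,c); (21,4,c); (21,17,c); (21,18,c); (22,16,c); (22,17,c); (22,18,c); result: nodes: 0:vx, 2:vx, 3:vx, 4:vx, 9:vx, 10:vx, 11:vx, 12:tri, 13:tri, 14:tri, 15:tri, 16:vx, 17:vx, 18:vx, 19:tri, 20:tri, 21:tri, 22:tri edges: (12,0,c); (12,9,c); (12,11,c); (13,2,c); (13,9,c); (13,10,c); (14,3,c); (14,10,c); (14,11,c); (15,9,c); (15,10,c); (15,11,c); (19,0,c); (19,16,c); (19,18,c); (20,2,c); (20,16,c); (20,17,c); (21,4,c); (21,17,c); (21,18,c); (22,16,c); (22,17,c); (22,18,c)
step 3: rule r1; match: 0->12, 1->0, 2->9, 3->11; deleted nodes 12; deleted edges (12,0,c); (12,9,c); (12,11,c); added nodes 23, 24, 25, 26, 27, 28, 29; added edges (26,0,c); (26,23,c); (26,25,c); (27,9,c); (27,23,c); (27,24,c); (28,11,c); (28,24,c); (28,25,c); (29,23,c); (29,24,c); (29,25,c); result: nodes: 0:vx, 2:vx, 3:vx, 4:vx, 9:vx, 10:vx, 11:vx, 13:tri, 14:tri, 15:tri, 16:vx, 17:vx, 18:vx, 19:tri, 20:tri, 21:tri, 22:tri, 23:vx, 24:vx, 25:vx, 26:tri, 27:tri, 28:tri, 29:tri edges: (13,2,c); (13,9,c); (13,10,c); (14,3,c); (14,10,c); (14,11,c); (15,9,c); (15,10,c); (15,11,c); (19,0,c); (19,16,c); (19,18,c); (20,2,c); (20,16,c); (20,17,c); (21,4,c); (21,17,c); (21,18,c); (22,16,c); (22,17,c); (22,18,c); (26,0,c); (26,23,c); (26,25,c); (27,9,c); (27,23,c); (27,24,c); (28,11,c); (28,24,c); (28,25,c); (29,23,c); (29,24,c); (29,25,c)
final:
nodes: 0:vx, 2:vx, 3:vx, 4:vx, 9:vx, 10:vx, 11:vx, 13:tri, 14:tri, 15:tri, 16:vx, 17:vx, 18:vx, 19:tri, 20:tri, 21:tri, 22:tri, 23:vx, 24:vx, 25:vx, 26:tri, 27:tri, 28:tri, 29:tri
edges: (13,2,c); (13,9,c); (13,10,c); (14,3,c); (14,10,c); (14,11,c); (15,9,c); (15,10,c); (15,11,c); (19,0,c); (19,16,c); (19,18,c); (20,2,c); (20,16,c); (20,17,c); (21,4,c); (21,17,c); (21,18,c); (22,16,c); (22,17,c); (22,18,c); (26,0,c); (26,23,c); (26,25,c); (27,9,c); (27,23,c); (27,24,c); (28,11,c); (28,24,c); (28,25,c); (29,23,c); (29,24,c); (29,25,c)


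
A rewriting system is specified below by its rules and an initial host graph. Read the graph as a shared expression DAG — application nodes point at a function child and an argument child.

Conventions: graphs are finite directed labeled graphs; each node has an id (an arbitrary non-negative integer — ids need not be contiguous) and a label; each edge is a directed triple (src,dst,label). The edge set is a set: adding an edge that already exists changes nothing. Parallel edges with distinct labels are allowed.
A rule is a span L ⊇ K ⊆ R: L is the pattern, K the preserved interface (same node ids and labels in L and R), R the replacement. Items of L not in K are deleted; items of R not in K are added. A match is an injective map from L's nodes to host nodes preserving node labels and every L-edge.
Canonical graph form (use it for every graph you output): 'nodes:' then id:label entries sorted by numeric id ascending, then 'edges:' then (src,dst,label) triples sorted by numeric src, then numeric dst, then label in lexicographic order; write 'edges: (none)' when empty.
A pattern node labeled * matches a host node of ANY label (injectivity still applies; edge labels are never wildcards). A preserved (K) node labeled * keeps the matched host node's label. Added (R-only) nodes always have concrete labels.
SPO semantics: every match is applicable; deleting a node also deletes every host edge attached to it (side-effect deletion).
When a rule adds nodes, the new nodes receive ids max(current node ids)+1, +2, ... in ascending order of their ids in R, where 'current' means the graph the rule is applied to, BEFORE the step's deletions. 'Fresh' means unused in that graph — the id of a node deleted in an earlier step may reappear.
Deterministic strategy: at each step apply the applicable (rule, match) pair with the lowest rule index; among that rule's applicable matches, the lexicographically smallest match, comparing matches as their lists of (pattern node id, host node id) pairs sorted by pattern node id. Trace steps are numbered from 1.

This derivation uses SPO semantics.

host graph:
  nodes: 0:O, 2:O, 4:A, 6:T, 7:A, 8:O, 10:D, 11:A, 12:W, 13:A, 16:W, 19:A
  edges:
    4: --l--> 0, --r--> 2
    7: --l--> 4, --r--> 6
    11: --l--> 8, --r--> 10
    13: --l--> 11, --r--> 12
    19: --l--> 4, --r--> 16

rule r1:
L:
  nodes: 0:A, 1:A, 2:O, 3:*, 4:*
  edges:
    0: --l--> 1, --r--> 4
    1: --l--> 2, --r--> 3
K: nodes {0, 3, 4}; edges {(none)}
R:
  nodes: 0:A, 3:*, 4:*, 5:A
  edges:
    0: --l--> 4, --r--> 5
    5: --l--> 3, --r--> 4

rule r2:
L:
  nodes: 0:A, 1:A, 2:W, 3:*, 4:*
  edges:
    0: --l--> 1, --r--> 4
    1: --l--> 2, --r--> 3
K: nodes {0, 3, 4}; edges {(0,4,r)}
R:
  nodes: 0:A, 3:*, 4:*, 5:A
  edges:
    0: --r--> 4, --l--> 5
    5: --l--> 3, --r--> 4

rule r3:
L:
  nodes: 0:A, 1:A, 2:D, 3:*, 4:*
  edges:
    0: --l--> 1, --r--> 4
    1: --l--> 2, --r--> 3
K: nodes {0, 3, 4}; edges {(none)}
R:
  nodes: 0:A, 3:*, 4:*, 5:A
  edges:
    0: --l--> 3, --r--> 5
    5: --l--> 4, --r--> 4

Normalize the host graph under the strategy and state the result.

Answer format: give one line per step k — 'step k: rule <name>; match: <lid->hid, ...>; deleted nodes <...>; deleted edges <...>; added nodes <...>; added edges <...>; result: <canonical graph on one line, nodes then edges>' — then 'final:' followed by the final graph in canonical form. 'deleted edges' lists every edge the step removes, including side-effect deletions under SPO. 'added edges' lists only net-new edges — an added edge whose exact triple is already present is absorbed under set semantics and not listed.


step 1: rule r1; match: 0->7, 1->4, 2->0, 3->2, 4->6; deleted nodes 0, 4; deleted edges (4,0,l); (4,2,r); (7,4,l); (7,6,r); (19,4,l); added nodes 20; added edges (7,6,l); (7,20,r); (20,2,l); (20,6,r); result: nodes: 2:O, 6:T, 7:A, 8:O, 10:D, 11:A, 12:W, 13:A, 16:W, 19:A, 20:A edges: (7,6,l); (7,20,r); (11,8,l); (11,10,r); (13,11,l); (13,12,r); (19,16,r); (20,2,l); (20,6,r)
step 2: rule r1; match: 0->13, 1->11, 2->8, 3->10, 4->12; deleted nodes 8, 11; deleted edges (11,8,l); (11,10,r); (13,11,l); (13,12,r); added nodes 21; added edges (13,12,l); (13,21,r); (21,10,l); (21,12,r); result: nodes: 2:O, 6:T, 7:A, 10:D, 12:W, 13:A, 16:W, 19:A, 20:A, 21:A edges: (7,6,l); (7,20,r); (13,12,l); (13,21,r); (19,16,r); (20,2,l); (20,6,r); (21,10,l); (21,12,r)
final:
nodes: 2:O, 6:T, 7:A, 10:D, 12:W, 13:A, 16:W, 19:A, 20:A, 21:A
edges: (7,6,l); (7,20,r); (13,12,l); (13,21,r); (19,16,r); (20,2,l); (20,6,r); (21,10,l); (21,12,r)
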